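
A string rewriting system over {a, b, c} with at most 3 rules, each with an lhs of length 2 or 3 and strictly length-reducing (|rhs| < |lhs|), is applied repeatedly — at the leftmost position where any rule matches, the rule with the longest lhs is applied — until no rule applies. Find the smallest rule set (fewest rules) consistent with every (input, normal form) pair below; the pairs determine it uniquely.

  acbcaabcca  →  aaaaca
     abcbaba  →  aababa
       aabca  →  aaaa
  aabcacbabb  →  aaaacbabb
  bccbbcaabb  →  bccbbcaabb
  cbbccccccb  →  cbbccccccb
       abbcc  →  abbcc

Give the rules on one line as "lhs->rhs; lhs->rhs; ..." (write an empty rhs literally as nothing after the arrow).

  | acbcaabcca => aaabcca => aaaaca
  | abcbaba => aababa
  | aabca => aaaa
  | aabcacbabb => aaaacbabb

abc->aa; cbc->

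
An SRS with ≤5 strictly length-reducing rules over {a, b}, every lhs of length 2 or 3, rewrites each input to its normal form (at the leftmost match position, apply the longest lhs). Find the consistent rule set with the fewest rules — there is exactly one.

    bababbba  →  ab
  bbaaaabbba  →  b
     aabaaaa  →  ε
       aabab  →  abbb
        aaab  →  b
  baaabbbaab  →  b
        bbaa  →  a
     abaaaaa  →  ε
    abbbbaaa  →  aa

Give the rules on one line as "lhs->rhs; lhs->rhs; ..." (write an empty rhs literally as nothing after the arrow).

  | bababbba => abbba => ab
  | bbaaaabbba => aaabbba => bbba => b
  | aabaaaa => abbaaa => aaa => ε
  | aabab => abbb

aaa->; aba->bb; bab->; bba->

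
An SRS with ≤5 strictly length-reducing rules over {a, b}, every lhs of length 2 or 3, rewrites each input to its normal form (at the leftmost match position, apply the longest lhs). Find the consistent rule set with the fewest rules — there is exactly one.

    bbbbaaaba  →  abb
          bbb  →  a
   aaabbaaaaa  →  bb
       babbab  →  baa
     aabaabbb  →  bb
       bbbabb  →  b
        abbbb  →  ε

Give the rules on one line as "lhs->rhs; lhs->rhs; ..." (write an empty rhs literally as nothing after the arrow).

  | bbbbaaaba => abaaaba => abba => abb
  | bbb => a
  | aaabbaaaaa => bbaaaaa => bbaaaa => bbaaa => bbaa => bba => bb
  | babbab => babbb => baa

aaa->; aab->; bba->bb; bbb->a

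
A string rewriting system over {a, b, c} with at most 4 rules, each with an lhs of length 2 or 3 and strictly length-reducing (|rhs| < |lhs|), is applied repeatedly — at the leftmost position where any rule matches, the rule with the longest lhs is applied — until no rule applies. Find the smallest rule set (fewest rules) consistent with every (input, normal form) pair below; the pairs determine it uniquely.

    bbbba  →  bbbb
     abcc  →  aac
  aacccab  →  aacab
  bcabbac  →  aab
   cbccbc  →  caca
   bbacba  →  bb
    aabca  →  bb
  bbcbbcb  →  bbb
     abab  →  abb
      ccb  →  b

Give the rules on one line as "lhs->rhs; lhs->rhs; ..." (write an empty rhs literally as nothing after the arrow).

  | bbbba => bbbb
  | abcc => aac
  | aacccab => aacab
  | bcabbac => aabbac => aabbc => aaba => aab

aaa->bb; ba->b; bc->a; cc->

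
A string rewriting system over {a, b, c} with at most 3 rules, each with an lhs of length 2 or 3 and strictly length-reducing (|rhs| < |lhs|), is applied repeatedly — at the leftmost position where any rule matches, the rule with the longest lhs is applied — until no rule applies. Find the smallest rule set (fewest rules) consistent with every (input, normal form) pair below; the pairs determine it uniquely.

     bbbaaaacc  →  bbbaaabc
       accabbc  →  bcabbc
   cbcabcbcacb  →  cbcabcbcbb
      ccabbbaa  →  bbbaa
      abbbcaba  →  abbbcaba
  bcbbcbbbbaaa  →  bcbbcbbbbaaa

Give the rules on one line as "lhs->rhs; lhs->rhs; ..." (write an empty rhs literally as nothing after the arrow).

ac->b; cca->

  | bbbaaaacc => bbbaaabc
  | accabbc => bcabbc
  | cbcabcbcacb => cbcabcbcbb
  | ccabbbaa => bbbaa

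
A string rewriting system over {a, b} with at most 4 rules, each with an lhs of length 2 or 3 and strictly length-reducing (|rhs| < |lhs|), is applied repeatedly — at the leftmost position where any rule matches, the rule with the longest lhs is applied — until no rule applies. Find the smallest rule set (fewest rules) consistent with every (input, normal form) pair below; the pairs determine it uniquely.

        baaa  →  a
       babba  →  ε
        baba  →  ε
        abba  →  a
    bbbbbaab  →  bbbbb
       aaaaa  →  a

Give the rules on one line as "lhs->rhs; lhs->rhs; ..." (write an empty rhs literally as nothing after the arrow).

  | baaa => a
  | babba => baba => baa => ε
  | baba => baa => ε
  | abba => aba => aa => a

aa->a; ab->a; baa->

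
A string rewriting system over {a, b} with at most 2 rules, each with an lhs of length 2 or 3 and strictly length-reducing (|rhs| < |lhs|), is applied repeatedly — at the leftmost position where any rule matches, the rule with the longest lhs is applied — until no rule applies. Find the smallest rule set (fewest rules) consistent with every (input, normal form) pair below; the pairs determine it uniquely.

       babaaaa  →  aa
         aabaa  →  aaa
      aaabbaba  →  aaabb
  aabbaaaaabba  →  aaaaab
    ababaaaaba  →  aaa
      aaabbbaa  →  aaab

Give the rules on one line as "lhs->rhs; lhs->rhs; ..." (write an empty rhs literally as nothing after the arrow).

ba->; bab->bb

  | babaaaa => bbaaaa => baaa => aa
  | aabaa => aaa
  | aaabbaba => aaabbba => aaabb
  | aabbaaaaabba => aabaaaabba => aaaaabba => aaaaab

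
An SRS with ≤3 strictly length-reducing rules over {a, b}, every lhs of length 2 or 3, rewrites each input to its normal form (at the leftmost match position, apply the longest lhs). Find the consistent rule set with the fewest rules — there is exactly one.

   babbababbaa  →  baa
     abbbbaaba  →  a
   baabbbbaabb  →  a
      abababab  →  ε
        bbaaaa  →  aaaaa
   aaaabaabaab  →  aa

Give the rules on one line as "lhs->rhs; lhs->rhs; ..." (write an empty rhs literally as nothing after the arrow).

  | babbababbaa => bbababbaa => aababbaa => abbaa => baa
  | abbbbaaba => bbbaaba => abaaba => aaba => a
  | baabbbbaabb => bbbbaabb => abbaabb => baabb => bb => a
  | abababab => ababab => abab => ab => ε

aab->; ab->; bb->a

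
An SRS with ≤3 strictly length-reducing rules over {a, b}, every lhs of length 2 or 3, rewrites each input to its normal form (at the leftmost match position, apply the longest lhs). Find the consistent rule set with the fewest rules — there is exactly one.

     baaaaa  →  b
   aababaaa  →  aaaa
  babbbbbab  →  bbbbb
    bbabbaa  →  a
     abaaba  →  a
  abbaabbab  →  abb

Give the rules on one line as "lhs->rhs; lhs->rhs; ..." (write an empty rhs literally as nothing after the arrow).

aab->a; ba->b; bba->

  | baaaaa => baaaa => baaa => baa => ba => b
  | aababaaa => aabaaa => aaaa
  | babbbbbab => bbbbbbab => bbbbb
  | bbabbaa => bbaa => a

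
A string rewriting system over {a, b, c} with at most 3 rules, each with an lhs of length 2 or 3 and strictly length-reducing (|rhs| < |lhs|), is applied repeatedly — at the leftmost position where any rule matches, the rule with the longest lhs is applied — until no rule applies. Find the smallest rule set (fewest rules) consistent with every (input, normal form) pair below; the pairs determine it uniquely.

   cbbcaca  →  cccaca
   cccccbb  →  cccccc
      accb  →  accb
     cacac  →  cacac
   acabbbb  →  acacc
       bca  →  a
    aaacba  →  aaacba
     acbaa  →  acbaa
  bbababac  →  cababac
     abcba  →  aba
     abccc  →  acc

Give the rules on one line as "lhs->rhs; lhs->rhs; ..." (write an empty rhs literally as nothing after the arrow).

bb->c; bc->

  | cbbcaca => cccaca
  | cccccbb => cccccc
  | accb
  | cacac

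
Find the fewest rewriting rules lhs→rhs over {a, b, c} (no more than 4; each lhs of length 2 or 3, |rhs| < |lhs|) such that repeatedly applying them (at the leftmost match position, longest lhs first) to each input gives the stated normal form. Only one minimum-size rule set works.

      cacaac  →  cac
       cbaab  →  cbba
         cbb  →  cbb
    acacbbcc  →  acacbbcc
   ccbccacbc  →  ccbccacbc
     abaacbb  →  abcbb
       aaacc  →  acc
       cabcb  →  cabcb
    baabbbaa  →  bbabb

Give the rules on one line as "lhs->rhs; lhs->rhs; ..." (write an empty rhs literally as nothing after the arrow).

aa->; aab->ba; caa->

  | cacaac => cac
  | cbaab => cbba
  | cbb
  | acacbbcc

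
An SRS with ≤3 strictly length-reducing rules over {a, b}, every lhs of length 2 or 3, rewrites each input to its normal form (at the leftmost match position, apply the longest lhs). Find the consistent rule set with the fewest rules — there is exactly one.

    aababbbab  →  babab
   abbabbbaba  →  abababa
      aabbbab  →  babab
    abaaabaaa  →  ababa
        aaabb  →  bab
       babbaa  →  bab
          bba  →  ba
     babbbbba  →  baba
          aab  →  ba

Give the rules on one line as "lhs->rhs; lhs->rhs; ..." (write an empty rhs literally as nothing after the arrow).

aa->b; aab->ba; bb->b

  | aababbbab => baabbbab => bbabbab => babbab => babab
  | abbabbbaba => ababbbaba => ababbaba => abababa
  | aabbbab => babbab => babab
  | abaaabaaa => abbabaaa => ababaaa => ababba => ababa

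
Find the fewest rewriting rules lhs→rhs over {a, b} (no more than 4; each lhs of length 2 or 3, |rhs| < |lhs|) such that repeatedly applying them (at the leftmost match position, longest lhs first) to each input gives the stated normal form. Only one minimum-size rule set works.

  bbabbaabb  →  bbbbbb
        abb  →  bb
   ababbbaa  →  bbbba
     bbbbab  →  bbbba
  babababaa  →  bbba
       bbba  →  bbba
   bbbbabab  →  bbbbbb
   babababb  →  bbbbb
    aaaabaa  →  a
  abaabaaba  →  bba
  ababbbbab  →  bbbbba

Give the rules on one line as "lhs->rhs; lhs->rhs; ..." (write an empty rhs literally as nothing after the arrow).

aa->a; ab->a; aba->ab; abb->bb

  | bbabbaabb => bbbbaabb => bbbbabb => bbbbbb
  | abb => bb
  | ababbbaa => abbbbaa => bbbbaa => bbbba
  | bbbbab => bbbba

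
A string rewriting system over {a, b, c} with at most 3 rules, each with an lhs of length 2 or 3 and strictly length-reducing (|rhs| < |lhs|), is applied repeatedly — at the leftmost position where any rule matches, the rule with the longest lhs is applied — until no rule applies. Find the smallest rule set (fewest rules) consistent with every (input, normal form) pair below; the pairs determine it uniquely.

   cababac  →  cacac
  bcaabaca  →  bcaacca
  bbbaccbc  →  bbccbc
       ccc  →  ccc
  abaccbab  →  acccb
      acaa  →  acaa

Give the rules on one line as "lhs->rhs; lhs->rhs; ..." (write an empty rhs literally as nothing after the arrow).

aba->ac; acb->ac; ba->

  | cababac => cacbac => cacac
  | bcaabaca => bcaacca
  | bbbaccbc => bbccbc
  | ccc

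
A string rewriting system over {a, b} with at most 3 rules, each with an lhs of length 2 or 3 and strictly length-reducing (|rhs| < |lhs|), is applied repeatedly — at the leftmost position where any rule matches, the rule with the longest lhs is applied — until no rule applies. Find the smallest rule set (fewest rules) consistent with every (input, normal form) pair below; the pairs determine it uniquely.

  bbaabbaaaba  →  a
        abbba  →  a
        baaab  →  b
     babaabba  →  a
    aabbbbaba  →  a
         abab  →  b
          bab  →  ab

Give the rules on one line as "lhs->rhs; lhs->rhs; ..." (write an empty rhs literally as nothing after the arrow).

aa->a; aab->b; ba->a

  | bbaabbaaaba => baabbaaaba => aabbaaaba => bbaaaba => baaaba => aaaba => aaba => ba => a
  | abbba => abba => aba => aa => a
  | baaab => aaab => aab => b
  | babaabba => abaabba => aaabba => aabba => bba => ba => a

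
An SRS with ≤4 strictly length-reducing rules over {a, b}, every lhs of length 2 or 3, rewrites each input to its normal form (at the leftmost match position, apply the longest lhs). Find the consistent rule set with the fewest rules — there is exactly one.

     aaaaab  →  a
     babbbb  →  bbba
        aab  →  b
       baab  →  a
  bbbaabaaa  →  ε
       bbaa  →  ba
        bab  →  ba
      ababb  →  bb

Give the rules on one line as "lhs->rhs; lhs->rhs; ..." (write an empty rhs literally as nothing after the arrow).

  | aaaaab => aaab => ab => a
  | babbbb => bbabb => bbba
  | aab => b
  | baab => ab => a

aa->; ab->a; abb->ba; baa->a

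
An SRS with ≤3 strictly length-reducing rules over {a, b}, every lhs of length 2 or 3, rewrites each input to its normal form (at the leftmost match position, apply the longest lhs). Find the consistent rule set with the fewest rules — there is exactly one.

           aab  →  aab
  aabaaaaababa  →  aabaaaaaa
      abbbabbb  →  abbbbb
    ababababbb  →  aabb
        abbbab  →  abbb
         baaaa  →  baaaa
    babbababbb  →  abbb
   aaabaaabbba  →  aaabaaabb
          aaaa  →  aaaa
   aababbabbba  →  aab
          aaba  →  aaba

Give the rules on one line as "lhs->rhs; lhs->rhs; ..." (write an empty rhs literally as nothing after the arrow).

  | aab
  | aabaaaaababa => aabaaaaaa
  | abbbabbb => abbbbb
  | ababababbb => aababbb => aabb

bab->; bba->b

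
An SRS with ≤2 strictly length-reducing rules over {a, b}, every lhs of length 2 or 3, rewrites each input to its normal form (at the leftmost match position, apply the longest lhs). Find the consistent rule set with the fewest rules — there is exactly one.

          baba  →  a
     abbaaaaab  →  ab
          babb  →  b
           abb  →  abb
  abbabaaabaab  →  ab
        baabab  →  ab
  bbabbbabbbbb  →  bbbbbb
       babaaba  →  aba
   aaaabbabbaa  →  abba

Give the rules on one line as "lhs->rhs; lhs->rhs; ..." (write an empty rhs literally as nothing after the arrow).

  | baba => a
  | abbaaaaab => abbaaaab => abbaaab => abbaab => abbab => ab
  | babb => b
  | abb

aa->a; bab->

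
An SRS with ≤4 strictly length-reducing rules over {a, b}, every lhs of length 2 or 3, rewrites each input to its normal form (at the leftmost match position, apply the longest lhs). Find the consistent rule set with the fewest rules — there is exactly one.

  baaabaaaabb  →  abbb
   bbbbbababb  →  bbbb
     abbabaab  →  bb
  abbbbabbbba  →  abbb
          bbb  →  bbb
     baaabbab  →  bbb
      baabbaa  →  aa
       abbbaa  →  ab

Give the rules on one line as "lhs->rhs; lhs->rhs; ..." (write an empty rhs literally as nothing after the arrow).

aab->bb; ba->a; bba->ab

  | baaabaaaabb => aaabaaaabb => abbaaaabb => aabaaabb => bbaaabb => abaabb => aaabb => abbb
  | bbbbbababb => bbbabbabb => babbbabb => abbbabb => ababbb => aabbb => bbbb
  | abbabaab => aabbaab => bbbaab => babab => abab => aab => bb
  | abbbbabbbba => abbabbbbba => aabbbbbba => bbbbbbba => bbbbbab => bbbabb => babbb => abbb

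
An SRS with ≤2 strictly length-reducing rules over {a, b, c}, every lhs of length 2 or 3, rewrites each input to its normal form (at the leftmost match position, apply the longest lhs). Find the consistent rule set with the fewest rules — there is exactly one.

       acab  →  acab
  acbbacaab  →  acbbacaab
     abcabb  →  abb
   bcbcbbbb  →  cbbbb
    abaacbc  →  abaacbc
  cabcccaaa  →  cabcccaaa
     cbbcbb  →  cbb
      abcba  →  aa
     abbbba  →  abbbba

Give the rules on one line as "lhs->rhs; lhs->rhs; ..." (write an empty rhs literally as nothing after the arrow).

  | acab
  | acbbacaab
  | abcabb => abb
  | bcbcbbbb => cbbbb

bca->; bcb->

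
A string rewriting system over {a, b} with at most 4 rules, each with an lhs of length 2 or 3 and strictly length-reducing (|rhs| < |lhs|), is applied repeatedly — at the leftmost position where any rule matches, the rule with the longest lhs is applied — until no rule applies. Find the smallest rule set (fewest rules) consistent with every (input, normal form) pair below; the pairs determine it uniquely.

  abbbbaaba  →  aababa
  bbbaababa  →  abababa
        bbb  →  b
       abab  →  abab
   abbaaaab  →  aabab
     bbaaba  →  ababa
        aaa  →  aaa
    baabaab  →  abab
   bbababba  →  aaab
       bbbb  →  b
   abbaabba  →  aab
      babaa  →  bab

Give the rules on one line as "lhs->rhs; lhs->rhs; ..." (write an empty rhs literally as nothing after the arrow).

  | abbbbaaba => abbbaaba => abbaaba => aababa
  | bbbaababa => bbaababa => abababa
  | bbb => bb => b
  | abab

baa->b; bb->b; bba->ab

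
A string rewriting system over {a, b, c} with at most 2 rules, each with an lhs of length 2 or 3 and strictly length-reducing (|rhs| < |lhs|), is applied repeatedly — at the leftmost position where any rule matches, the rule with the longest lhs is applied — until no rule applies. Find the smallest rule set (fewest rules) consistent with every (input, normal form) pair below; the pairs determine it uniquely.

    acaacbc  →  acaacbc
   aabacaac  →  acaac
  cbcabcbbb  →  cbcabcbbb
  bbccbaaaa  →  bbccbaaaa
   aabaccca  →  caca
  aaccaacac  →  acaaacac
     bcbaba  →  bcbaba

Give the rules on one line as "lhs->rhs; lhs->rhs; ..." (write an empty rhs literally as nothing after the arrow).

aab->; acc->ca

  | acaacbc
  | aabacaac => acaac
  | cbcabcbbb
  | bbccbaaaa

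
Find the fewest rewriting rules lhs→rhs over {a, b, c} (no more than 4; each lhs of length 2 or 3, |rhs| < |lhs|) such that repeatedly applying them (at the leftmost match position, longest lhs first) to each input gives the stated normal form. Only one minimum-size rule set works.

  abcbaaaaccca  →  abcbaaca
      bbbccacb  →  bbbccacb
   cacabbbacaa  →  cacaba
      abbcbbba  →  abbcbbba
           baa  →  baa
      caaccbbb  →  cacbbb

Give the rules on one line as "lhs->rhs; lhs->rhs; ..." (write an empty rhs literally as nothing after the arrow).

acc->c; bac->c; bca->

  | abcbaaaaccca => abcbaaacca => abcbaaca
  | bbbccacb
  | cacabbbacaa => cacabbcaa => cacaba
  | abbcbbba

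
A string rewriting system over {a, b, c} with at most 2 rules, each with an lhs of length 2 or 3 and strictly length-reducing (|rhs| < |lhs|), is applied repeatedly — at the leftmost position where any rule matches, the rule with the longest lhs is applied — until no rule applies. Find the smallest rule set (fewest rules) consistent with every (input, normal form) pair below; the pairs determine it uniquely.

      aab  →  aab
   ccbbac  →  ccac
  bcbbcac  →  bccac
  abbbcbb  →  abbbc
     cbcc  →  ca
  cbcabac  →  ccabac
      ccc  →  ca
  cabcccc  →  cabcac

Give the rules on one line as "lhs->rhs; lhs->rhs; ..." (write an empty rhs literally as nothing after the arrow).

  | aab
  | ccbbac => ccbac => ccac
  | bcbbcac => bcbcac => bccac
  | abbbcbb => abbbcb => abbbc

cb->c; ccc->ca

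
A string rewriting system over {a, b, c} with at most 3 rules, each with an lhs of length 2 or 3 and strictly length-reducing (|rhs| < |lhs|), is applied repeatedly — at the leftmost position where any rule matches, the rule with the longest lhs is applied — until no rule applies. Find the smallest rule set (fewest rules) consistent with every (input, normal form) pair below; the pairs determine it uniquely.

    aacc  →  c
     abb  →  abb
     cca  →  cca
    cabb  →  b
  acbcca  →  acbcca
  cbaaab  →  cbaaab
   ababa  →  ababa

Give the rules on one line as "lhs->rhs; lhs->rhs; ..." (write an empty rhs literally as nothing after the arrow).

  | aacc => c
  | abb
  | cca
  | cabb => b

aac->; cab->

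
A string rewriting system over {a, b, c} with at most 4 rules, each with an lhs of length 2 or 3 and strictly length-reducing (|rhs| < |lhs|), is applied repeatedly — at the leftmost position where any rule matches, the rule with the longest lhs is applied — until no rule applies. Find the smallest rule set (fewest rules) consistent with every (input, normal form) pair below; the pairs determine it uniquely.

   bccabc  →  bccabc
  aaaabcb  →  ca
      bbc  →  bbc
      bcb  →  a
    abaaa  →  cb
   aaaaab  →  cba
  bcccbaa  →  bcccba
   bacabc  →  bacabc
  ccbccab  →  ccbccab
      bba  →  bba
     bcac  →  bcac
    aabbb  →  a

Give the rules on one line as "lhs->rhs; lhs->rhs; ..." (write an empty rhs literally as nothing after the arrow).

aa->a; aaa->cb; aab->aa; bcb->aa

  | bccabc
  | aaaabcb => cbabcb => cbaaa => cbcb => caa => ca
  | bbc
  | bcb => aa => a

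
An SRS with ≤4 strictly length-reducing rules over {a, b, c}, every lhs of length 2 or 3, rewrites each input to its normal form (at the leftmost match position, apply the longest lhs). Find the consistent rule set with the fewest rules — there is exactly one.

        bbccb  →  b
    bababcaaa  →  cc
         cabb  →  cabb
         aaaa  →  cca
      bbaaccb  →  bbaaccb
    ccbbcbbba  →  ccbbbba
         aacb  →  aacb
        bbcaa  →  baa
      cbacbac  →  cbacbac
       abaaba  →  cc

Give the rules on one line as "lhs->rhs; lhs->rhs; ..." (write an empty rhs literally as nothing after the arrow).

aaa->cc; aba->c; bc->

  | bbccb => bcb => b
  | bababcaaa => bcbcaaa => bcaaa => aaa => cc
  | cabb
  | aaaa => cca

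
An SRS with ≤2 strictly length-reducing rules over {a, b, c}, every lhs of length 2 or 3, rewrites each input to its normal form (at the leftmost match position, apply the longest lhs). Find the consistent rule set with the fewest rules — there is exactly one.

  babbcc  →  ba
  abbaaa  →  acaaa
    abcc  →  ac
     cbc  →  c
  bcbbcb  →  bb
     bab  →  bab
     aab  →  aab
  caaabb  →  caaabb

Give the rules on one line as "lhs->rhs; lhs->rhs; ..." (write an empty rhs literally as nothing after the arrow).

bba->ca; bc->

  | babbcc => babc => ba
  | abbaaa => acaaa
  | abcc => ac
  | cbc => c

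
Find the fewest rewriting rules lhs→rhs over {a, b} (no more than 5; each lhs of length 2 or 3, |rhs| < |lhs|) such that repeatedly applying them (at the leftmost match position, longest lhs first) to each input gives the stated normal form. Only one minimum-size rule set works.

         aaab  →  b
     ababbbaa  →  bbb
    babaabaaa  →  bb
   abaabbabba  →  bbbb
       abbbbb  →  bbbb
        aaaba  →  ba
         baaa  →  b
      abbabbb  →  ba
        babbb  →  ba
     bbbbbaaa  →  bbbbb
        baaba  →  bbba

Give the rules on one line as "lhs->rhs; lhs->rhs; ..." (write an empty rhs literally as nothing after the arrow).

  | aaab => b
  | ababbbaa => abbbaa => bbaa => bbb
  | babaabaaa => baaabaaa => bbaaa => bb
  | abaabbabba => aabbabba => bbbabba => bbbaba => bbbaa => bbbb

aa->b; aaa->; ab->; bab->ba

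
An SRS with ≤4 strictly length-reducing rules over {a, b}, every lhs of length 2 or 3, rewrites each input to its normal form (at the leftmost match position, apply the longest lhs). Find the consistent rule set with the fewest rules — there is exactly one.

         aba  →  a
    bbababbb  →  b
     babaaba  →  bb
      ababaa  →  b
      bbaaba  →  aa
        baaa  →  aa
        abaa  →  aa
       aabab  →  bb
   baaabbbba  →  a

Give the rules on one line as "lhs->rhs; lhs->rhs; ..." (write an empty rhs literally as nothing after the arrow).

  | aba => a
  | bbababbb => baabbb => abbb => b
  | babaaba => aaaba => bbba => bb
  | ababaa => aaaa => bba => b

aaa->bb; abb->; ba->; bab->a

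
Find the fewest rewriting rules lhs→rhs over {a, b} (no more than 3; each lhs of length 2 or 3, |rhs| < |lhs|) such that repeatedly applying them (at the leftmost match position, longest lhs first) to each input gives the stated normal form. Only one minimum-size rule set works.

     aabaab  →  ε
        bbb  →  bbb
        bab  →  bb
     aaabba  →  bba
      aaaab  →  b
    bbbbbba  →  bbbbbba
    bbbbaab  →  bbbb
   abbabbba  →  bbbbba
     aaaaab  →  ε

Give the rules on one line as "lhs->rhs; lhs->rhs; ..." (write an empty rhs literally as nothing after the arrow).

aaa->; aab->; ab->b

  | aabaab => aab => ε
  | bbb
  | bab => bb
  | aaabba => bba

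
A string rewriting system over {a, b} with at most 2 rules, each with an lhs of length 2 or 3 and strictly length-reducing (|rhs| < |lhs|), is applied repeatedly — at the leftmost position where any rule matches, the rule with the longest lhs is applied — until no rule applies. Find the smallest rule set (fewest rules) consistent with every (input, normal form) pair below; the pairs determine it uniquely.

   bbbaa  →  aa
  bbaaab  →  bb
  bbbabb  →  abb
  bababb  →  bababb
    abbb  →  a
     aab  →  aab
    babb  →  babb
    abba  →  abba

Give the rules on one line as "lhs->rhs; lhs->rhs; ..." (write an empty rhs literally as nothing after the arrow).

  | bbbaa => aa
  | bbaaab => bbbbb => bb
  | bbbabb => abb
  | bababb

aaa->bb; bbb->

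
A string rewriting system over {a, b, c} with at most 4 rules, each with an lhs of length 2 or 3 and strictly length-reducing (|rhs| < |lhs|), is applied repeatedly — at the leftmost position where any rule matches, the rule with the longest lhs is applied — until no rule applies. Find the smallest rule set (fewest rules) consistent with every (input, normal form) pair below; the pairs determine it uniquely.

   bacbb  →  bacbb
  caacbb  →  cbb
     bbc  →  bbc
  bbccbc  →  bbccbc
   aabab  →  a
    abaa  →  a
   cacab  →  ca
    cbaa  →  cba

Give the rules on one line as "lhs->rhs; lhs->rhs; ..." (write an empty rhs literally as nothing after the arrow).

  | bacbb
  | caacbb => cacbb => cbb
  | bbc
  | bbccbc

aa->a; ab->a; cac->c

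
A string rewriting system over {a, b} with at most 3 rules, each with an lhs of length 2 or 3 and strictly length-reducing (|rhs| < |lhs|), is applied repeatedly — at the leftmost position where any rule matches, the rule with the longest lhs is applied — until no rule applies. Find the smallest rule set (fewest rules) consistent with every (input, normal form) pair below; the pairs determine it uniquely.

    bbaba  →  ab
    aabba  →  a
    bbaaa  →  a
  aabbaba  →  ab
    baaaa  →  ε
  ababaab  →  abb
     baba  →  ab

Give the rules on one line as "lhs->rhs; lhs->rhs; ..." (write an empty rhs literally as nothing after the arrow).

  | bbaba => baba => aba => ab
  | aabba => bba => ba => a
  | bbaaa => baaa => aaa => a
  | aabbaba => bbaba => baba => aba => ab

aa->; aba->ab; ba->a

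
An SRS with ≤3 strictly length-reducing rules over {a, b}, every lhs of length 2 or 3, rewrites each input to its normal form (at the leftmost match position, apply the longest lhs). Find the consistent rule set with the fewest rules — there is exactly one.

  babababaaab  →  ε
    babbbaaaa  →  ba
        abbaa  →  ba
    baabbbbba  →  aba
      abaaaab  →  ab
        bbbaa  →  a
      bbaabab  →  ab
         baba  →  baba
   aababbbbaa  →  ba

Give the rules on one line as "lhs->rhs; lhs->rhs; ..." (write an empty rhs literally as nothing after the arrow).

aa->b; baa->a; bb->

  | babababaaab => bababaaab => babaaab => baaab => aab => bb => ε
  | babbbaaaa => babaaaa => baaaa => aaa => ba
  | abbaa => aaa => ba
  | baabbbbba => abbbbba => abbba => aba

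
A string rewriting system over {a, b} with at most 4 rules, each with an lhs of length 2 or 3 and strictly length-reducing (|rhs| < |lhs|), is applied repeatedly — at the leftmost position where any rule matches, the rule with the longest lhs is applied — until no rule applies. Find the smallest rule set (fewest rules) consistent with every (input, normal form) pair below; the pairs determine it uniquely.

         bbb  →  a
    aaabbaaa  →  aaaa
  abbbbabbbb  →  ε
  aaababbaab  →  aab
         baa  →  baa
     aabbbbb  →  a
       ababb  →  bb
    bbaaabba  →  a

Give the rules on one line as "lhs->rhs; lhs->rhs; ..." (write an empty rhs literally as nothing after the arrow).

  | bbb => a
  | aaabbaaa => aabaaaa => aaaa
  | abbbbabbbb => babbabbbb => bbaabbbb => abbbb => babb => bba => ε
  | aaababbaab => aabbaab => abaaab => aab

aba->; abb->ba; bba->; bbb->a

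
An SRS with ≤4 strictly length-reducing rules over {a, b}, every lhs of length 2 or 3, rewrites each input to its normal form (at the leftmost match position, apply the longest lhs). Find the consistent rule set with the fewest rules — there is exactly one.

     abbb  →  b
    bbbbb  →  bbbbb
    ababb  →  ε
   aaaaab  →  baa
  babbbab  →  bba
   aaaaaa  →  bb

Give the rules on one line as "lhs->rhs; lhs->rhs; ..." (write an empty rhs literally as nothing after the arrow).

  | abbb => b
  | bbbbb
  | ababb => abb => ε
  | aaaaab => baab => baa

aaa->b; ab->a; aba->a; abb->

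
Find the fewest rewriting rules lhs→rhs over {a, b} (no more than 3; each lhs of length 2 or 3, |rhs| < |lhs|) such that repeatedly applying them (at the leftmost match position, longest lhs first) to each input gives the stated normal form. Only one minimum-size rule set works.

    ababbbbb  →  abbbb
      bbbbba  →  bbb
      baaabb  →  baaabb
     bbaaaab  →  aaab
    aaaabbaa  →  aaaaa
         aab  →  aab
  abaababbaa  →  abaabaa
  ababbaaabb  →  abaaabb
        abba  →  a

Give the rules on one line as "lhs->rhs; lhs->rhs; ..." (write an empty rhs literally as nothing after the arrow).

bab->; bba->

  | ababbbbb => abbbb
  | bbbbba => bbb
  | baaabb
  | bbaaaab => aaab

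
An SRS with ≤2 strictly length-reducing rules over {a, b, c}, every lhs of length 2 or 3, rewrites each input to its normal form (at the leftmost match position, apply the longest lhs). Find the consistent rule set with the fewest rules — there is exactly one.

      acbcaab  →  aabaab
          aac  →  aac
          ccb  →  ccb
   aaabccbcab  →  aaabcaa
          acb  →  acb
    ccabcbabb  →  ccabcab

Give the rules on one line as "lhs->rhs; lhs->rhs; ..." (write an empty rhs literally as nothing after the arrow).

bab->a; cbc->ab

  | acbcaab => aabaab
  | aac
  | ccb
  | aaabccbcab => aaabcabab => aaabcaa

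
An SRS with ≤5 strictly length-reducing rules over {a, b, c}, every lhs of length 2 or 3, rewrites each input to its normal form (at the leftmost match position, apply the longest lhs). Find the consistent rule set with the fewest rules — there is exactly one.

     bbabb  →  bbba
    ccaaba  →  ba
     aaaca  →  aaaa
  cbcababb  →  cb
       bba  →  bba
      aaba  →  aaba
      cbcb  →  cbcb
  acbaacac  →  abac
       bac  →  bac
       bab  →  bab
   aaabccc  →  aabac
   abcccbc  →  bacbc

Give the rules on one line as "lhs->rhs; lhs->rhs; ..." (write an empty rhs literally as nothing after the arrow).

  | bbabb => bbba
  | ccaaba => baaba => ba
  | aaaca => aaaa
  | cbcababb => cbababb => cbabba => cbbaa => cb

abb->ba; baa->; ca->a; cc->b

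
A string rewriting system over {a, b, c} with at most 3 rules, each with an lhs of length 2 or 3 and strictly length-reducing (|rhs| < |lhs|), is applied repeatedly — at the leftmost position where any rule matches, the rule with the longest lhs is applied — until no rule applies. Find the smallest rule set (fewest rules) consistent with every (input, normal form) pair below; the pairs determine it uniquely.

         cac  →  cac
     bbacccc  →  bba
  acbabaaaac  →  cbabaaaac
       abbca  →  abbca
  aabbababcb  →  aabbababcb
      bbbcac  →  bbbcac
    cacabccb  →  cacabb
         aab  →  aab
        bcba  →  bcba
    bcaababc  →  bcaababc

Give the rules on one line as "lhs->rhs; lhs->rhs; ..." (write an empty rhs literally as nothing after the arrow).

  | cac
  | bbacccc => bbacc => bba
  | acbabaaaac => cbabaaaac
  | abbca

acb->cb; cc->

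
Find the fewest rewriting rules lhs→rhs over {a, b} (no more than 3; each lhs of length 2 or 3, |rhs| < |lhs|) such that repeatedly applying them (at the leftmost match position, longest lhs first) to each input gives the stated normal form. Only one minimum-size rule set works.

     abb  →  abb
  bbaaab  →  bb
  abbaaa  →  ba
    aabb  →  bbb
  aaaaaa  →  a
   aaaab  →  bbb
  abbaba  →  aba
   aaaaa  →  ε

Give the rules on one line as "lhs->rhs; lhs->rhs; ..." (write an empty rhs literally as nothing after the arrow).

aa->b; bba->

  | abb
  | bbaaab => aab => bb
  | abbaaa => aaa => ba
  | aabb => bbb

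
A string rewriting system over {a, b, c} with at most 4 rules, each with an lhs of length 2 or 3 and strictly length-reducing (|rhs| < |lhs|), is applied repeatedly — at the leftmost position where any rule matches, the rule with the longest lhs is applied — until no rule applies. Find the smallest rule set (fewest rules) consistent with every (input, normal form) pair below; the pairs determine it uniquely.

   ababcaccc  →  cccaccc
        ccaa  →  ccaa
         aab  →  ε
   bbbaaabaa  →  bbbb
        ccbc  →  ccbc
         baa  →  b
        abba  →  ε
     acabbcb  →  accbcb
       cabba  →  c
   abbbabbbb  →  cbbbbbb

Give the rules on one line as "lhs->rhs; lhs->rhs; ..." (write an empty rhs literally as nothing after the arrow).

aab->; ab->c; ba->b; cba->

  | ababcaccc => cabcaccc => cccaccc
  | ccaa
  | aab => ε
  | bbbaaabaa => bbbaabaa => bbbabaa => bbbbaa => bbbba => bbbb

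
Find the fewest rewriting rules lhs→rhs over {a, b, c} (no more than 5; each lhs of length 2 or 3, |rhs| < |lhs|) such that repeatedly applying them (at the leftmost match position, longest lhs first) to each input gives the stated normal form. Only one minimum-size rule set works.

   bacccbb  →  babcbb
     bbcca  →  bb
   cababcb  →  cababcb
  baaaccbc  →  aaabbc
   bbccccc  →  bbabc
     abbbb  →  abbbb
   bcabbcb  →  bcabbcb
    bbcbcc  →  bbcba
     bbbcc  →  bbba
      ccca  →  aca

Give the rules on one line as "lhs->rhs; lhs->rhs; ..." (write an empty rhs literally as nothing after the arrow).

acc->ab; baa->aa; cc->a; cca->

  | bacccbb => babcbb
  | bbcca => bb
  | cababcb
  | baaaccbc => aaaccbc => aaabbc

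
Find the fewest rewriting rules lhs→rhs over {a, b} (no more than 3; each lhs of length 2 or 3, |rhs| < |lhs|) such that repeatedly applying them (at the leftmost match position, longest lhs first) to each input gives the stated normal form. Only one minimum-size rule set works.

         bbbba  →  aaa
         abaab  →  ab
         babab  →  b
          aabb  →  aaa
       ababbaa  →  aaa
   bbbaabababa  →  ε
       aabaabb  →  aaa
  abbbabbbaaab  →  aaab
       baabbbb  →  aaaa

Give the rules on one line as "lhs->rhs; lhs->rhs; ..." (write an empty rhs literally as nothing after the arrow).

  | bbbba => abba => aaa
  | abaab => ab
  | babab => abab => b
  | aabb => aaa

aba->; ba->a; bb->a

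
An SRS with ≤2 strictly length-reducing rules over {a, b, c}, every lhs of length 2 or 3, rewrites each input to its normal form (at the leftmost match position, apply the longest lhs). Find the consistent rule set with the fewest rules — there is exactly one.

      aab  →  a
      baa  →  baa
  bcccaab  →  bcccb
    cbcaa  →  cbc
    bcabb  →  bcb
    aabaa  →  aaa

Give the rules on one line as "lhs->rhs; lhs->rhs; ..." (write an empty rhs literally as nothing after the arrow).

ab->; caa->c

  | aab => a
  | baa
  | bcccaab => bcccb
  | cbcaa => cbc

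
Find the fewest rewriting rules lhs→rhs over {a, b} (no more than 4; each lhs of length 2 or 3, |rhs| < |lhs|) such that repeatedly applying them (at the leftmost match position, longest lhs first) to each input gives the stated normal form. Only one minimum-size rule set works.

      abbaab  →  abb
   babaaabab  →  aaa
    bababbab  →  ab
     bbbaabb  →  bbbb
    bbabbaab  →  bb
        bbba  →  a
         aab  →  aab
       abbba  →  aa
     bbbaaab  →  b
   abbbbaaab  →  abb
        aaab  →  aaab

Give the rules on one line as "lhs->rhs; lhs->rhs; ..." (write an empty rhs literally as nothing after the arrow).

ba->a; baa->; bab->

  | abbaab => abb
  | babaaabab => aaabab => aaa
  | bababbab => abbab => ab
  | bbbaabb => bbbb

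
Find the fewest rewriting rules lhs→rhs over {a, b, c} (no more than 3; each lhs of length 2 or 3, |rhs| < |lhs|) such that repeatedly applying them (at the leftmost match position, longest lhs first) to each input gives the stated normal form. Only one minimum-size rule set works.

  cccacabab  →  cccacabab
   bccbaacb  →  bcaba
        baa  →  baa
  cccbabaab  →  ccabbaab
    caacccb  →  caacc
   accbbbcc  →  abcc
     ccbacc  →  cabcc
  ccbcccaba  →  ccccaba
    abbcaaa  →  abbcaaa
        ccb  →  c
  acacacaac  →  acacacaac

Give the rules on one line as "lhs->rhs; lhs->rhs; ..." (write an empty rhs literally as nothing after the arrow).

  | cccacabab
  | bccbaacb => bcabacb => bcaba
  | baa
  | cccbabaab => ccabbaab

cb->; cba->ab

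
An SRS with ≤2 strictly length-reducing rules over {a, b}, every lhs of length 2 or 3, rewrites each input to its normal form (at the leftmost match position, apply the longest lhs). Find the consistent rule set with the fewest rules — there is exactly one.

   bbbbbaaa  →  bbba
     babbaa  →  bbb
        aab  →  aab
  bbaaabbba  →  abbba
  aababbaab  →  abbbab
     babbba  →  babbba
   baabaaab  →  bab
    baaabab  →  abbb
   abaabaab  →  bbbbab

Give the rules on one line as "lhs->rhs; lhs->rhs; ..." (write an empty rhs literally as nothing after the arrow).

  | bbbbbaaa => bbbbaa => bbba
  | babbaa => baba => bbb
  | aab
  | bbaaabbba => baabbba => abbba

aba->bb; baa->a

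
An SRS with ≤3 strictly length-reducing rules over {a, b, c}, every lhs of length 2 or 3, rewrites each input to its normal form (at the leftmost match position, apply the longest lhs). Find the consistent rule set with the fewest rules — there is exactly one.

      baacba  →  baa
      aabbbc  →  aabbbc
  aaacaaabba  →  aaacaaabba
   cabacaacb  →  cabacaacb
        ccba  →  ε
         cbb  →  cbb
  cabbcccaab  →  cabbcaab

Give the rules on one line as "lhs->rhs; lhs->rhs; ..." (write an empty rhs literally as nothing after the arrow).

cba->; cc->c

  | baacba => baa
  | aabbbc
  | aaacaaabba
  | cabacaacb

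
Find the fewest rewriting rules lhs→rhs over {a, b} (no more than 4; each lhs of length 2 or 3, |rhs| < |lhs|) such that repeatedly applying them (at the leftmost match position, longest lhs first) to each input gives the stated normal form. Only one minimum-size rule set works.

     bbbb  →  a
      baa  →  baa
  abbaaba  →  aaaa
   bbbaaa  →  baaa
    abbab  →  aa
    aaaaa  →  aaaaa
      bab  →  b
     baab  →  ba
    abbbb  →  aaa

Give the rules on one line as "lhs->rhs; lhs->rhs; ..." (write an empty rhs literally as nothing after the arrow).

  | bbbb => bb => a
  | baa
  | abbaaba => aaaaba => aaaa
  | bbbaaa => baaa

ab->; abb->aa; bb->a; bbb->b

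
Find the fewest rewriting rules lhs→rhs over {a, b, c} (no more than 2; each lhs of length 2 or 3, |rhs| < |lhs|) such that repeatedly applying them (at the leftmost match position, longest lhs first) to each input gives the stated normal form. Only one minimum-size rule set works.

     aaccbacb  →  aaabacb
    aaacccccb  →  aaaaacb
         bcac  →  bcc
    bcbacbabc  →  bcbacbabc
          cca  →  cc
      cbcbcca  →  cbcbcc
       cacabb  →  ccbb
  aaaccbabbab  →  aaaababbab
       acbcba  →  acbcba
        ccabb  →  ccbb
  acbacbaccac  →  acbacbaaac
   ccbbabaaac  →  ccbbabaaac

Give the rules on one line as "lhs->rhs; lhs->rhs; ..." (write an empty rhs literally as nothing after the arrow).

acc->aa; ca->c

  | aaccbacb => aaabacb
  | aaacccccb => aaaacccb => aaaaacb
  | bcac => bcc
  | bcbacbabc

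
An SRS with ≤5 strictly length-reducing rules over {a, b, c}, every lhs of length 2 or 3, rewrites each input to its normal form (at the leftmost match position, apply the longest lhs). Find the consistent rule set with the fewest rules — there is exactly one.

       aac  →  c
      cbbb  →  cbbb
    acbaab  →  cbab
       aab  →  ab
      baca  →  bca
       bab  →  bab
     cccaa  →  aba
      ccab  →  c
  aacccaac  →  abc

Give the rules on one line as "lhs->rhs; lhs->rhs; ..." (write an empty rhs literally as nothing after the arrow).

  | aac => ac => c
  | cbbb
  | acbaab => cbaab => cbab
  | aab => ab

aa->a; ac->c; cab->; ccc->ab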